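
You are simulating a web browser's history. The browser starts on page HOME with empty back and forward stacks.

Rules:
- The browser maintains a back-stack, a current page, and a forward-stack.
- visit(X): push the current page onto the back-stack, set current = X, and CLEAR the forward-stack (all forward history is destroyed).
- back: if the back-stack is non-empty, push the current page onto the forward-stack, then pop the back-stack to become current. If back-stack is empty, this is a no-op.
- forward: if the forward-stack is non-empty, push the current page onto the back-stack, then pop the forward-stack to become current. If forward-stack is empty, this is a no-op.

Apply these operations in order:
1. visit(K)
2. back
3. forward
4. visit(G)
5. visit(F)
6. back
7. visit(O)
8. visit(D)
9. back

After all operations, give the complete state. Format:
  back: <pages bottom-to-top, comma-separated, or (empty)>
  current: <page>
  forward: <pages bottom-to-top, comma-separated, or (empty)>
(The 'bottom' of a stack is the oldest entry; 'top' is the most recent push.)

Answer: back: HOME,K,G
current: O
forward: D

Derivation:
After 1 (visit(K)): cur=K back=1 fwd=0
After 2 (back): cur=HOME back=0 fwd=1
After 3 (forward): cur=K back=1 fwd=0
After 4 (visit(G)): cur=G back=2 fwd=0
After 5 (visit(F)): cur=F back=3 fwd=0
After 6 (back): cur=G back=2 fwd=1
After 7 (visit(O)): cur=O back=3 fwd=0
After 8 (visit(D)): cur=D back=4 fwd=0
After 9 (back): cur=O back=3 fwd=1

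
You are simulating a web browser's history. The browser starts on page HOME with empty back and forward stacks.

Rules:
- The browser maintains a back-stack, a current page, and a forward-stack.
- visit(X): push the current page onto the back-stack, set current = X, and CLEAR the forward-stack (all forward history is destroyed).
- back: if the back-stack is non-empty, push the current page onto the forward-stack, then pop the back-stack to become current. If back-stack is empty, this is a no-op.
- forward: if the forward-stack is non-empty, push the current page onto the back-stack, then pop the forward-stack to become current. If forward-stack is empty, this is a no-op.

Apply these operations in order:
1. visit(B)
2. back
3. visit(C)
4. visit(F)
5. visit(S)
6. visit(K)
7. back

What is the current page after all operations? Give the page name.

Answer: S

Derivation:
After 1 (visit(B)): cur=B back=1 fwd=0
After 2 (back): cur=HOME back=0 fwd=1
After 3 (visit(C)): cur=C back=1 fwd=0
After 4 (visit(F)): cur=F back=2 fwd=0
After 5 (visit(S)): cur=S back=3 fwd=0
After 6 (visit(K)): cur=K back=4 fwd=0
After 7 (back): cur=S back=3 fwd=1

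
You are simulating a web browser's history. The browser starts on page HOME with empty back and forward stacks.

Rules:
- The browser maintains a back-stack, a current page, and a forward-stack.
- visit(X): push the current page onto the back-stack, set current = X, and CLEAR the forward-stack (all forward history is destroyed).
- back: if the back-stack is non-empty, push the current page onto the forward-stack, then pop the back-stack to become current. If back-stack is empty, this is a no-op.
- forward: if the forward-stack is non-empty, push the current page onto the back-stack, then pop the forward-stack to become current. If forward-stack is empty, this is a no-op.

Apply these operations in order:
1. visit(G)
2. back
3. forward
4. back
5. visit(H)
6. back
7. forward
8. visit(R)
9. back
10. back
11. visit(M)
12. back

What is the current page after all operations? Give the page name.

Answer: HOME

Derivation:
After 1 (visit(G)): cur=G back=1 fwd=0
After 2 (back): cur=HOME back=0 fwd=1
After 3 (forward): cur=G back=1 fwd=0
After 4 (back): cur=HOME back=0 fwd=1
After 5 (visit(H)): cur=H back=1 fwd=0
After 6 (back): cur=HOME back=0 fwd=1
After 7 (forward): cur=H back=1 fwd=0
After 8 (visit(R)): cur=R back=2 fwd=0
After 9 (back): cur=H back=1 fwd=1
After 10 (back): cur=HOME back=0 fwd=2
After 11 (visit(M)): cur=M back=1 fwd=0
After 12 (back): cur=HOME back=0 fwd=1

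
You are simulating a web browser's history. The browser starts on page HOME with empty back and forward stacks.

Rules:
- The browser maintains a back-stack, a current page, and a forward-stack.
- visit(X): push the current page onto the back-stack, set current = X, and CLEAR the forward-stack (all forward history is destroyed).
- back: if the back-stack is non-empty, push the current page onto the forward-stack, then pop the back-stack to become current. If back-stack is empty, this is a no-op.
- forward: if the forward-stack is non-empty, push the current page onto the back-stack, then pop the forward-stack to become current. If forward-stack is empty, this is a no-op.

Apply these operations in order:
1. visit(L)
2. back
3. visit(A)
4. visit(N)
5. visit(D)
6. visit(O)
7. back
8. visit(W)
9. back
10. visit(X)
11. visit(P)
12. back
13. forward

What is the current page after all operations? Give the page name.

After 1 (visit(L)): cur=L back=1 fwd=0
After 2 (back): cur=HOME back=0 fwd=1
After 3 (visit(A)): cur=A back=1 fwd=0
After 4 (visit(N)): cur=N back=2 fwd=0
After 5 (visit(D)): cur=D back=3 fwd=0
After 6 (visit(O)): cur=O back=4 fwd=0
After 7 (back): cur=D back=3 fwd=1
After 8 (visit(W)): cur=W back=4 fwd=0
After 9 (back): cur=D back=3 fwd=1
After 10 (visit(X)): cur=X back=4 fwd=0
After 11 (visit(P)): cur=P back=5 fwd=0
After 12 (back): cur=X back=4 fwd=1
After 13 (forward): cur=P back=5 fwd=0

Answer: P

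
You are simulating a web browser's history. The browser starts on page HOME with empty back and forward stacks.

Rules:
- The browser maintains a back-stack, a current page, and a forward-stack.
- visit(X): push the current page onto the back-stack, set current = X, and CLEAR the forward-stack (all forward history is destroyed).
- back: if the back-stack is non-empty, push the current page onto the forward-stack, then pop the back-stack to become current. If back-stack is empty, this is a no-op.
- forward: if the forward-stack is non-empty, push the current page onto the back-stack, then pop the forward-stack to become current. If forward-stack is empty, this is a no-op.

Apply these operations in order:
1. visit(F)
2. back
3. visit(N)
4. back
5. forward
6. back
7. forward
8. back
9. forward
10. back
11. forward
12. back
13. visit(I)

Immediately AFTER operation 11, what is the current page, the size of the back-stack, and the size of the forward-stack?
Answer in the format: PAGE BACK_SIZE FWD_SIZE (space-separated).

After 1 (visit(F)): cur=F back=1 fwd=0
After 2 (back): cur=HOME back=0 fwd=1
After 3 (visit(N)): cur=N back=1 fwd=0
After 4 (back): cur=HOME back=0 fwd=1
After 5 (forward): cur=N back=1 fwd=0
After 6 (back): cur=HOME back=0 fwd=1
After 7 (forward): cur=N back=1 fwd=0
After 8 (back): cur=HOME back=0 fwd=1
After 9 (forward): cur=N back=1 fwd=0
After 10 (back): cur=HOME back=0 fwd=1
After 11 (forward): cur=N back=1 fwd=0

N 1 0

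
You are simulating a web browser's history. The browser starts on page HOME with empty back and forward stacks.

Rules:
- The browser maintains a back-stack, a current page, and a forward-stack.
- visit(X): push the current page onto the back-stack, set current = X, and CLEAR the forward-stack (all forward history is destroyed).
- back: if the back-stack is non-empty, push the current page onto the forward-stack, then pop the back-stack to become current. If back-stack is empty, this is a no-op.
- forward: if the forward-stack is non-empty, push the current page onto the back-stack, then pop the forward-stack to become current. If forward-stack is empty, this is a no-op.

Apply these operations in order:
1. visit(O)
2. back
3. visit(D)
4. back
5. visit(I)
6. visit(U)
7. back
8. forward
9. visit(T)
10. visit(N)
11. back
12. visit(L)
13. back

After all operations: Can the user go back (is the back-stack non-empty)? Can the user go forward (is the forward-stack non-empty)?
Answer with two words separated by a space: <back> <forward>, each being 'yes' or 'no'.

After 1 (visit(O)): cur=O back=1 fwd=0
After 2 (back): cur=HOME back=0 fwd=1
After 3 (visit(D)): cur=D back=1 fwd=0
After 4 (back): cur=HOME back=0 fwd=1
After 5 (visit(I)): cur=I back=1 fwd=0
After 6 (visit(U)): cur=U back=2 fwd=0
After 7 (back): cur=I back=1 fwd=1
After 8 (forward): cur=U back=2 fwd=0
After 9 (visit(T)): cur=T back=3 fwd=0
After 10 (visit(N)): cur=N back=4 fwd=0
After 11 (back): cur=T back=3 fwd=1
After 12 (visit(L)): cur=L back=4 fwd=0
After 13 (back): cur=T back=3 fwd=1

Answer: yes yes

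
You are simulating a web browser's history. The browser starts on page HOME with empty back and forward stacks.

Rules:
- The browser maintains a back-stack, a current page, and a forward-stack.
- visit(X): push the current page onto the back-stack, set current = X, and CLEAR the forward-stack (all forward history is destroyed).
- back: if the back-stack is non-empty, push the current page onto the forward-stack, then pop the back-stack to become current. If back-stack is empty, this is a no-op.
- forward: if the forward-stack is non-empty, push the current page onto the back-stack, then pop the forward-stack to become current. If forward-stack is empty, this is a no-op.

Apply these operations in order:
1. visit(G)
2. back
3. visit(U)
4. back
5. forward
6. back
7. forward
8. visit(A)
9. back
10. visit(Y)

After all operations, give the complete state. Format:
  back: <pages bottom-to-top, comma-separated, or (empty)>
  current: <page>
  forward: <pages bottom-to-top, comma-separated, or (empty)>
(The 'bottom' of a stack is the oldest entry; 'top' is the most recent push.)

Answer: back: HOME,U
current: Y
forward: (empty)

Derivation:
After 1 (visit(G)): cur=G back=1 fwd=0
After 2 (back): cur=HOME back=0 fwd=1
After 3 (visit(U)): cur=U back=1 fwd=0
After 4 (back): cur=HOME back=0 fwd=1
After 5 (forward): cur=U back=1 fwd=0
After 6 (back): cur=HOME back=0 fwd=1
After 7 (forward): cur=U back=1 fwd=0
After 8 (visit(A)): cur=A back=2 fwd=0
After 9 (back): cur=U back=1 fwd=1
After 10 (visit(Y)): cur=Y back=2 fwd=0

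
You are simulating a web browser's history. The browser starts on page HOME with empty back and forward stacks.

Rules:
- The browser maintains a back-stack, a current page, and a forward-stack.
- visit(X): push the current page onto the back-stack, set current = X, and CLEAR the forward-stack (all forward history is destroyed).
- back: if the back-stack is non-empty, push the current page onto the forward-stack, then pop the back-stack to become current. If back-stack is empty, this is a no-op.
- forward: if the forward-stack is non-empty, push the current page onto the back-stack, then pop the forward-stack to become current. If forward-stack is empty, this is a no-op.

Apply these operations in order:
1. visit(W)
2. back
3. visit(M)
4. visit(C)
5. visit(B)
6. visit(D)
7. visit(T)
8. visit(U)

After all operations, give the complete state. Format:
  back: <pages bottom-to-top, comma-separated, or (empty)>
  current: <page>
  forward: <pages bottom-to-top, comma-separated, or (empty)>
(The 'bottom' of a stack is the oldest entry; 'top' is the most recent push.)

After 1 (visit(W)): cur=W back=1 fwd=0
After 2 (back): cur=HOME back=0 fwd=1
After 3 (visit(M)): cur=M back=1 fwd=0
After 4 (visit(C)): cur=C back=2 fwd=0
After 5 (visit(B)): cur=B back=3 fwd=0
After 6 (visit(D)): cur=D back=4 fwd=0
After 7 (visit(T)): cur=T back=5 fwd=0
After 8 (visit(U)): cur=U back=6 fwd=0

Answer: back: HOME,M,C,B,D,T
current: U
forward: (empty)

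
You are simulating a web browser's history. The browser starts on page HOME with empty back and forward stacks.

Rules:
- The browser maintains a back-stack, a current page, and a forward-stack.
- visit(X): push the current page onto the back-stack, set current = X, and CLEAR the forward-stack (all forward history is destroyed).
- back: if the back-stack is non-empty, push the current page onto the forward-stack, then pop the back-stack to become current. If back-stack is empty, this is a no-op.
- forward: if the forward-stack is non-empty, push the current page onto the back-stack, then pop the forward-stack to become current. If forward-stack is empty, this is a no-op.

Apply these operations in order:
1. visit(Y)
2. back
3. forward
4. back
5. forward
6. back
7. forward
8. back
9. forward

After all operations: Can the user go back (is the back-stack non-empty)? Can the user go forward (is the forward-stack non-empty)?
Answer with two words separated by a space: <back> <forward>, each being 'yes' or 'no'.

Answer: yes no

Derivation:
After 1 (visit(Y)): cur=Y back=1 fwd=0
After 2 (back): cur=HOME back=0 fwd=1
After 3 (forward): cur=Y back=1 fwd=0
After 4 (back): cur=HOME back=0 fwd=1
After 5 (forward): cur=Y back=1 fwd=0
After 6 (back): cur=HOME back=0 fwd=1
After 7 (forward): cur=Y back=1 fwd=0
After 8 (back): cur=HOME back=0 fwd=1
After 9 (forward): cur=Y back=1 fwd=0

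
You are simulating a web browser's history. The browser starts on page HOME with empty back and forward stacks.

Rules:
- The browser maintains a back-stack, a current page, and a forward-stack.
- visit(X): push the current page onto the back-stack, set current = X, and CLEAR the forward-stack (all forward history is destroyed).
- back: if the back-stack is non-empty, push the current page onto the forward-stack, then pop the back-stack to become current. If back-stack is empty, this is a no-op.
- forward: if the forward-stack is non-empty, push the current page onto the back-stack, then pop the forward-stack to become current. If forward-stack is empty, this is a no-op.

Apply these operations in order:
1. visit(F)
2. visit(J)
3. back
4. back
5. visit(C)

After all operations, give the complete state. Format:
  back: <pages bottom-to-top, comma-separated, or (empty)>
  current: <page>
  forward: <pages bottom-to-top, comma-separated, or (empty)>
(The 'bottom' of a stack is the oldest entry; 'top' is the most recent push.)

After 1 (visit(F)): cur=F back=1 fwd=0
After 2 (visit(J)): cur=J back=2 fwd=0
After 3 (back): cur=F back=1 fwd=1
After 4 (back): cur=HOME back=0 fwd=2
After 5 (visit(C)): cur=C back=1 fwd=0

Answer: back: HOME
current: C
forward: (empty)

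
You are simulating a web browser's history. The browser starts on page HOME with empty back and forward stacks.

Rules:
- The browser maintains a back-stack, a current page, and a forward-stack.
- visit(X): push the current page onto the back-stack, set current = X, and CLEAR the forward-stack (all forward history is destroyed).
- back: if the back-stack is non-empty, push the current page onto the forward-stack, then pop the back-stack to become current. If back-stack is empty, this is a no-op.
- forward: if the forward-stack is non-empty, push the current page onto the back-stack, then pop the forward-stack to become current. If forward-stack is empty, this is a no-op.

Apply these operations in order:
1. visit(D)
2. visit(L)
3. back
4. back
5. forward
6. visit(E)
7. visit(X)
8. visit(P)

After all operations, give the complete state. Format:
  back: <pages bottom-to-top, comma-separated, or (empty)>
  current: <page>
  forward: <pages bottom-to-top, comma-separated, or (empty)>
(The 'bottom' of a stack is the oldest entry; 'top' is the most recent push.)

After 1 (visit(D)): cur=D back=1 fwd=0
After 2 (visit(L)): cur=L back=2 fwd=0
After 3 (back): cur=D back=1 fwd=1
After 4 (back): cur=HOME back=0 fwd=2
After 5 (forward): cur=D back=1 fwd=1
After 6 (visit(E)): cur=E back=2 fwd=0
After 7 (visit(X)): cur=X back=3 fwd=0
After 8 (visit(P)): cur=P back=4 fwd=0

Answer: back: HOME,D,E,X
current: P
forward: (empty)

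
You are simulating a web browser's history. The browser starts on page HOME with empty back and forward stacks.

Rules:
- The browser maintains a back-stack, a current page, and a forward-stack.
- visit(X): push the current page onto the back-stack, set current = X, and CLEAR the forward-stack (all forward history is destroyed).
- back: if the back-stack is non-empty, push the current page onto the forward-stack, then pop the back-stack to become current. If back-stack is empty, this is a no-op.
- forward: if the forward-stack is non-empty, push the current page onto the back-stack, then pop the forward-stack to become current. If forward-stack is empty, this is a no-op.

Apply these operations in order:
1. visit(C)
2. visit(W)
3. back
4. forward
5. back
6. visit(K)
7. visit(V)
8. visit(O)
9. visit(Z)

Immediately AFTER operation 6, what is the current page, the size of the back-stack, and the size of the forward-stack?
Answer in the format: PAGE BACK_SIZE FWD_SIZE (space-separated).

After 1 (visit(C)): cur=C back=1 fwd=0
After 2 (visit(W)): cur=W back=2 fwd=0
After 3 (back): cur=C back=1 fwd=1
After 4 (forward): cur=W back=2 fwd=0
After 5 (back): cur=C back=1 fwd=1
After 6 (visit(K)): cur=K back=2 fwd=0

K 2 0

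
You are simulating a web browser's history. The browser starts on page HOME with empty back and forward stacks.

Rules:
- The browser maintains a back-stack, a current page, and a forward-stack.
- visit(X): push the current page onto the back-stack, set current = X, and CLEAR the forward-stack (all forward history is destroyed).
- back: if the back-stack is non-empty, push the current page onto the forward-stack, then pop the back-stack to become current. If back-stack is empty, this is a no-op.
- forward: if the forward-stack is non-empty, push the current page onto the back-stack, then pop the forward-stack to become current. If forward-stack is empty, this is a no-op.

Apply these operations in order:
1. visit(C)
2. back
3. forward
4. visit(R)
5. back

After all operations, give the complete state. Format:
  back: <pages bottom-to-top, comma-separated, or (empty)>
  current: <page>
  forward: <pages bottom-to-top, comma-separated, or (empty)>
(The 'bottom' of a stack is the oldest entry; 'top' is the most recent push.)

Answer: back: HOME
current: C
forward: R

Derivation:
After 1 (visit(C)): cur=C back=1 fwd=0
After 2 (back): cur=HOME back=0 fwd=1
After 3 (forward): cur=C back=1 fwd=0
After 4 (visit(R)): cur=R back=2 fwd=0
After 5 (back): cur=C back=1 fwd=1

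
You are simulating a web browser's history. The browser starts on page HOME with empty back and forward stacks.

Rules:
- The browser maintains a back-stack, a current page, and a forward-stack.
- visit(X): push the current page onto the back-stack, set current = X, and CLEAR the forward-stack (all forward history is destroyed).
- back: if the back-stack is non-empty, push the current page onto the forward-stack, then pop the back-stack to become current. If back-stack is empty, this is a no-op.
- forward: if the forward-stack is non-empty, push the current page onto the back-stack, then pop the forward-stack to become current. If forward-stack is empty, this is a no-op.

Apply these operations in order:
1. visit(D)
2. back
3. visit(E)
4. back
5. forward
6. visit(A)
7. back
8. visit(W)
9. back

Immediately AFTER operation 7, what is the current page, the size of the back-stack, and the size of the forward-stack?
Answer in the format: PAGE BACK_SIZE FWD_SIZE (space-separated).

After 1 (visit(D)): cur=D back=1 fwd=0
After 2 (back): cur=HOME back=0 fwd=1
After 3 (visit(E)): cur=E back=1 fwd=0
After 4 (back): cur=HOME back=0 fwd=1
After 5 (forward): cur=E back=1 fwd=0
After 6 (visit(A)): cur=A back=2 fwd=0
After 7 (back): cur=E back=1 fwd=1

E 1 1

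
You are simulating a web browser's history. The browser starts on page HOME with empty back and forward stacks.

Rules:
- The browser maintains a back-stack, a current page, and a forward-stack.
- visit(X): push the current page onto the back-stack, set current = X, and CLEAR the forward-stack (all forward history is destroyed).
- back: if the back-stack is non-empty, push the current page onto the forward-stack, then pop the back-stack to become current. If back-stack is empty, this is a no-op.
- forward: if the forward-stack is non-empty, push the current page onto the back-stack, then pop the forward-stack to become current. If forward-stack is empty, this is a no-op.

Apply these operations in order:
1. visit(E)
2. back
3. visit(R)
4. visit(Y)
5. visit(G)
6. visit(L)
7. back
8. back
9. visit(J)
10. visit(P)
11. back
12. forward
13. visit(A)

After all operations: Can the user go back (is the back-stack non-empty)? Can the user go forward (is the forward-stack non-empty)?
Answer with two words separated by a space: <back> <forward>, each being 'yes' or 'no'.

Answer: yes no

Derivation:
After 1 (visit(E)): cur=E back=1 fwd=0
After 2 (back): cur=HOME back=0 fwd=1
After 3 (visit(R)): cur=R back=1 fwd=0
After 4 (visit(Y)): cur=Y back=2 fwd=0
After 5 (visit(G)): cur=G back=3 fwd=0
After 6 (visit(L)): cur=L back=4 fwd=0
After 7 (back): cur=G back=3 fwd=1
After 8 (back): cur=Y back=2 fwd=2
After 9 (visit(J)): cur=J back=3 fwd=0
After 10 (visit(P)): cur=P back=4 fwd=0
After 11 (back): cur=J back=3 fwd=1
After 12 (forward): cur=P back=4 fwd=0
After 13 (visit(A)): cur=A back=5 fwd=0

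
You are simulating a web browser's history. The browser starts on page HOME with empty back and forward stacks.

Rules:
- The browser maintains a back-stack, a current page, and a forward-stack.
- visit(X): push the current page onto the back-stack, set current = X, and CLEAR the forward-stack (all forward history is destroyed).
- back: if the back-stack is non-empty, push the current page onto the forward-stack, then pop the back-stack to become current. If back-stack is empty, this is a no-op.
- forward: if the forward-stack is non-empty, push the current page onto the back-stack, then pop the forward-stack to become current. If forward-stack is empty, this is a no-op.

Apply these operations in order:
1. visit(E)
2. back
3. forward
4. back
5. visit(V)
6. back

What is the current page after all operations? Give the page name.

After 1 (visit(E)): cur=E back=1 fwd=0
After 2 (back): cur=HOME back=0 fwd=1
After 3 (forward): cur=E back=1 fwd=0
After 4 (back): cur=HOME back=0 fwd=1
After 5 (visit(V)): cur=V back=1 fwd=0
After 6 (back): cur=HOME back=0 fwd=1

Answer: HOME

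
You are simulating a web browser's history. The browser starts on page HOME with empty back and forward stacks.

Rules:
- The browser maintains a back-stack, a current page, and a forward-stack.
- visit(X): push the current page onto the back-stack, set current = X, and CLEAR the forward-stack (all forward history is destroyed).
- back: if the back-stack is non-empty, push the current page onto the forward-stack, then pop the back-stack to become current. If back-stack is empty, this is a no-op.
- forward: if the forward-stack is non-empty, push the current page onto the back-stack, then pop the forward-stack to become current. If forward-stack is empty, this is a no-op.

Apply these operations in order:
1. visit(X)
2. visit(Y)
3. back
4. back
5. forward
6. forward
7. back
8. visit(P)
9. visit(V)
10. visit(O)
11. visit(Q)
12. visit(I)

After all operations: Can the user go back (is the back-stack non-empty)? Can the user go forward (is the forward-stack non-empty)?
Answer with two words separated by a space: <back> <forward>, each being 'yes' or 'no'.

After 1 (visit(X)): cur=X back=1 fwd=0
After 2 (visit(Y)): cur=Y back=2 fwd=0
After 3 (back): cur=X back=1 fwd=1
After 4 (back): cur=HOME back=0 fwd=2
After 5 (forward): cur=X back=1 fwd=1
After 6 (forward): cur=Y back=2 fwd=0
After 7 (back): cur=X back=1 fwd=1
After 8 (visit(P)): cur=P back=2 fwd=0
After 9 (visit(V)): cur=V back=3 fwd=0
After 10 (visit(O)): cur=O back=4 fwd=0
After 11 (visit(Q)): cur=Q back=5 fwd=0
After 12 (visit(I)): cur=I back=6 fwd=0

Answer: yes no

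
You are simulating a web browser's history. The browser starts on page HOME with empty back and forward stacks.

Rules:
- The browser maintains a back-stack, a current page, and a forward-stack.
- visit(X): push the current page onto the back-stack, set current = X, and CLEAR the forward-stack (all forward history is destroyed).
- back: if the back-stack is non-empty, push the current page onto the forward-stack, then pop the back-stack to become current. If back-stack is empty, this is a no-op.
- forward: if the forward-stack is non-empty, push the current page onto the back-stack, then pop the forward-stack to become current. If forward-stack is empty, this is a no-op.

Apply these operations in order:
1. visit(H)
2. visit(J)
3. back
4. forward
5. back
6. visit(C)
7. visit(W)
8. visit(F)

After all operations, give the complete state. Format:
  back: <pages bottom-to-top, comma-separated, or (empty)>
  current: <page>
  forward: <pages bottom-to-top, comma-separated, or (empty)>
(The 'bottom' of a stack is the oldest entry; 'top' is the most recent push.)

After 1 (visit(H)): cur=H back=1 fwd=0
After 2 (visit(J)): cur=J back=2 fwd=0
After 3 (back): cur=H back=1 fwd=1
After 4 (forward): cur=J back=2 fwd=0
After 5 (back): cur=H back=1 fwd=1
After 6 (visit(C)): cur=C back=2 fwd=0
After 7 (visit(W)): cur=W back=3 fwd=0
After 8 (visit(F)): cur=F back=4 fwd=0

Answer: back: HOME,H,C,W
current: F
forward: (empty)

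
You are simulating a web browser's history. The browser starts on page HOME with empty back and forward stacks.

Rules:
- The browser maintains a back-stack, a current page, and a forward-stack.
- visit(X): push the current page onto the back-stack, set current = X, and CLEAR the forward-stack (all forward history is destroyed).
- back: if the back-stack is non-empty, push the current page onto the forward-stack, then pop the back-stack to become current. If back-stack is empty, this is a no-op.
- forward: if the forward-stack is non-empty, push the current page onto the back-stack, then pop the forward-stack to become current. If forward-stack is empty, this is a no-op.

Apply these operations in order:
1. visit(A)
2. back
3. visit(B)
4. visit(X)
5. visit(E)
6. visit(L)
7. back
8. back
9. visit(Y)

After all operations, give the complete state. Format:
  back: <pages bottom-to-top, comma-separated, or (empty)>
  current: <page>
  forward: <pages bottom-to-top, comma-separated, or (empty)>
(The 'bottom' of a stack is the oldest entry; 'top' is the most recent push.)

After 1 (visit(A)): cur=A back=1 fwd=0
After 2 (back): cur=HOME back=0 fwd=1
After 3 (visit(B)): cur=B back=1 fwd=0
After 4 (visit(X)): cur=X back=2 fwd=0
After 5 (visit(E)): cur=E back=3 fwd=0
After 6 (visit(L)): cur=L back=4 fwd=0
After 7 (back): cur=E back=3 fwd=1
After 8 (back): cur=X back=2 fwd=2
After 9 (visit(Y)): cur=Y back=3 fwd=0

Answer: back: HOME,B,X
current: Y
forward: (empty)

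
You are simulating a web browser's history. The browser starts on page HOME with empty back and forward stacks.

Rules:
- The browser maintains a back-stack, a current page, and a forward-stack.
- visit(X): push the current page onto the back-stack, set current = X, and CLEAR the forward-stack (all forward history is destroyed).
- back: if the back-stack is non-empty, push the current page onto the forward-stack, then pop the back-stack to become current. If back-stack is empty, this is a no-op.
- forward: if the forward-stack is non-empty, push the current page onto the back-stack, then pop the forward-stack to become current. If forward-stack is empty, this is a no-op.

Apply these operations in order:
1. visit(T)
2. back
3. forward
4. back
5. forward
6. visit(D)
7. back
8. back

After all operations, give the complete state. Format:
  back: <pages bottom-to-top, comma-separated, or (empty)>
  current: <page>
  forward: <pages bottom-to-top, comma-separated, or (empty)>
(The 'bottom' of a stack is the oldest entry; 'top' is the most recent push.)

Answer: back: (empty)
current: HOME
forward: D,T

Derivation:
After 1 (visit(T)): cur=T back=1 fwd=0
After 2 (back): cur=HOME back=0 fwd=1
After 3 (forward): cur=T back=1 fwd=0
After 4 (back): cur=HOME back=0 fwd=1
After 5 (forward): cur=T back=1 fwd=0
After 6 (visit(D)): cur=D back=2 fwd=0
After 7 (back): cur=T back=1 fwd=1
After 8 (back): cur=HOME back=0 fwd=2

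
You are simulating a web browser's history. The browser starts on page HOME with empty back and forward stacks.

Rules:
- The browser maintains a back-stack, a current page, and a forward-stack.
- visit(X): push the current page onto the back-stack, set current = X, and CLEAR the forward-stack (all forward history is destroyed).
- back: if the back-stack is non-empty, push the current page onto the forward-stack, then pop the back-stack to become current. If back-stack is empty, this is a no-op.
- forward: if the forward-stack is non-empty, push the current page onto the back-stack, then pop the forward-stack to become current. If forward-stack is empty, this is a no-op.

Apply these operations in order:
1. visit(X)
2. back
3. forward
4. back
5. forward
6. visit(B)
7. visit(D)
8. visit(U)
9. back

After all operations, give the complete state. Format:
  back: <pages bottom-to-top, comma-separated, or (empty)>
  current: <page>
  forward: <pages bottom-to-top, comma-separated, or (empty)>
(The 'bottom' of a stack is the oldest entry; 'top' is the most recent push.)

Answer: back: HOME,X,B
current: D
forward: U

Derivation:
After 1 (visit(X)): cur=X back=1 fwd=0
After 2 (back): cur=HOME back=0 fwd=1
After 3 (forward): cur=X back=1 fwd=0
After 4 (back): cur=HOME back=0 fwd=1
After 5 (forward): cur=X back=1 fwd=0
After 6 (visit(B)): cur=B back=2 fwd=0
After 7 (visit(D)): cur=D back=3 fwd=0
After 8 (visit(U)): cur=U back=4 fwd=0
After 9 (back): cur=D back=3 fwd=1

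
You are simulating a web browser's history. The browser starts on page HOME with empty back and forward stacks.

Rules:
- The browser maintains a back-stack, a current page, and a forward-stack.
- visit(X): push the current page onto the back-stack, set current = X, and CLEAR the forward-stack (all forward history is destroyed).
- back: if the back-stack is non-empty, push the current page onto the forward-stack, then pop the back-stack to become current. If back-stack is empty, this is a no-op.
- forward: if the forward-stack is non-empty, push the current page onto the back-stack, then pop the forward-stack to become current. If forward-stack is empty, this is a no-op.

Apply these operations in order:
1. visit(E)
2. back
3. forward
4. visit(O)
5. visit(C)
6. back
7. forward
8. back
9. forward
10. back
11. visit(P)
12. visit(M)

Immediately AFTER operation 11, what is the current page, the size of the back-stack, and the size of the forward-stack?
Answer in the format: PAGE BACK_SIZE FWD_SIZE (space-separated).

After 1 (visit(E)): cur=E back=1 fwd=0
After 2 (back): cur=HOME back=0 fwd=1
After 3 (forward): cur=E back=1 fwd=0
After 4 (visit(O)): cur=O back=2 fwd=0
After 5 (visit(C)): cur=C back=3 fwd=0
After 6 (back): cur=O back=2 fwd=1
After 7 (forward): cur=C back=3 fwd=0
After 8 (back): cur=O back=2 fwd=1
After 9 (forward): cur=C back=3 fwd=0
After 10 (back): cur=O back=2 fwd=1
After 11 (visit(P)): cur=P back=3 fwd=0

P 3 0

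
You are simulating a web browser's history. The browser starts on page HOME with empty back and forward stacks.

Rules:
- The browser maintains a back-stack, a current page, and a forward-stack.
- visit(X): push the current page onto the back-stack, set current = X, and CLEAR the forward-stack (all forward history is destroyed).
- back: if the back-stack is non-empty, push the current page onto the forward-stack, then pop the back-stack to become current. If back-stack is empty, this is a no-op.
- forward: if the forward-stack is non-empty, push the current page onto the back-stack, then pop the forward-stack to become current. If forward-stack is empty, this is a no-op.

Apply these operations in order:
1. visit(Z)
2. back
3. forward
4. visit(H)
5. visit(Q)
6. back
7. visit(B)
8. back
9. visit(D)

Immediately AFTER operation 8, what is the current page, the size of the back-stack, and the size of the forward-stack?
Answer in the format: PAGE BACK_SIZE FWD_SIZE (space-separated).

After 1 (visit(Z)): cur=Z back=1 fwd=0
After 2 (back): cur=HOME back=0 fwd=1
After 3 (forward): cur=Z back=1 fwd=0
After 4 (visit(H)): cur=H back=2 fwd=0
After 5 (visit(Q)): cur=Q back=3 fwd=0
After 6 (back): cur=H back=2 fwd=1
After 7 (visit(B)): cur=B back=3 fwd=0
After 8 (back): cur=H back=2 fwd=1

H 2 1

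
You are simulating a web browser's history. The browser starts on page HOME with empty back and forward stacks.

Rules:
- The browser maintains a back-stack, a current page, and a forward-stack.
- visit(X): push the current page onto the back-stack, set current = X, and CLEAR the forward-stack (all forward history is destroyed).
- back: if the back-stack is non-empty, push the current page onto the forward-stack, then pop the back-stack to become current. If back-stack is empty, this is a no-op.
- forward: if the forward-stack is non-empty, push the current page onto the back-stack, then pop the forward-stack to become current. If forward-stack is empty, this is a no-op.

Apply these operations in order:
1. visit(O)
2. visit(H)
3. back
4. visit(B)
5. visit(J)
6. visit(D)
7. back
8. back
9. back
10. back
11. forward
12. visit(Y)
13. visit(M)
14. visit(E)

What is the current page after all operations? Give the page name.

After 1 (visit(O)): cur=O back=1 fwd=0
After 2 (visit(H)): cur=H back=2 fwd=0
After 3 (back): cur=O back=1 fwd=1
After 4 (visit(B)): cur=B back=2 fwd=0
After 5 (visit(J)): cur=J back=3 fwd=0
After 6 (visit(D)): cur=D back=4 fwd=0
After 7 (back): cur=J back=3 fwd=1
After 8 (back): cur=B back=2 fwd=2
After 9 (back): cur=O back=1 fwd=3
After 10 (back): cur=HOME back=0 fwd=4
After 11 (forward): cur=O back=1 fwd=3
After 12 (visit(Y)): cur=Y back=2 fwd=0
After 13 (visit(M)): cur=M back=3 fwd=0
After 14 (visit(E)): cur=E back=4 fwd=0

Answer: E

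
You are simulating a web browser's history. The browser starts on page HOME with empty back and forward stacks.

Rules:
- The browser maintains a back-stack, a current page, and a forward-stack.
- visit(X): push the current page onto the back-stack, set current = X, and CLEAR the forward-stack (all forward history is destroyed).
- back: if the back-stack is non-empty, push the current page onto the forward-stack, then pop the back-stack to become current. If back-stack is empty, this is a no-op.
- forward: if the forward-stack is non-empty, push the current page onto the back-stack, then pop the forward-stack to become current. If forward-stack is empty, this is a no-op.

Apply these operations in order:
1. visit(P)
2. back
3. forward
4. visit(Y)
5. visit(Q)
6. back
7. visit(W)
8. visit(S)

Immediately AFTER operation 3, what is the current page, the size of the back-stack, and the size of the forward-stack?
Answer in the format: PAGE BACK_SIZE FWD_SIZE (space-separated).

After 1 (visit(P)): cur=P back=1 fwd=0
After 2 (back): cur=HOME back=0 fwd=1
After 3 (forward): cur=P back=1 fwd=0

P 1 0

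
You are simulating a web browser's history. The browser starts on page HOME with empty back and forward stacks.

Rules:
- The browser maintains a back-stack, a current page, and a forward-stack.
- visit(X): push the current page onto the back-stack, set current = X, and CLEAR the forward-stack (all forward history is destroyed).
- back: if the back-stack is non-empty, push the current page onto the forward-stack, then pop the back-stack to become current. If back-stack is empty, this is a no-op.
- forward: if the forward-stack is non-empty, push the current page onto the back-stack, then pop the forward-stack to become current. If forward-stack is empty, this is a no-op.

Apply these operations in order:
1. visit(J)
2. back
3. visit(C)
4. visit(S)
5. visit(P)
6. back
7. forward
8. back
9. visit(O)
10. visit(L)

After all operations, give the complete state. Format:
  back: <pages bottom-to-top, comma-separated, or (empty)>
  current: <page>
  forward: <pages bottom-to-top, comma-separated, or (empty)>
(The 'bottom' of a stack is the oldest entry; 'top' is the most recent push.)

After 1 (visit(J)): cur=J back=1 fwd=0
After 2 (back): cur=HOME back=0 fwd=1
After 3 (visit(C)): cur=C back=1 fwd=0
After 4 (visit(S)): cur=S back=2 fwd=0
After 5 (visit(P)): cur=P back=3 fwd=0
After 6 (back): cur=S back=2 fwd=1
After 7 (forward): cur=P back=3 fwd=0
After 8 (back): cur=S back=2 fwd=1
After 9 (visit(O)): cur=O back=3 fwd=0
After 10 (visit(L)): cur=L back=4 fwd=0

Answer: back: HOME,C,S,O
current: L
forward: (empty)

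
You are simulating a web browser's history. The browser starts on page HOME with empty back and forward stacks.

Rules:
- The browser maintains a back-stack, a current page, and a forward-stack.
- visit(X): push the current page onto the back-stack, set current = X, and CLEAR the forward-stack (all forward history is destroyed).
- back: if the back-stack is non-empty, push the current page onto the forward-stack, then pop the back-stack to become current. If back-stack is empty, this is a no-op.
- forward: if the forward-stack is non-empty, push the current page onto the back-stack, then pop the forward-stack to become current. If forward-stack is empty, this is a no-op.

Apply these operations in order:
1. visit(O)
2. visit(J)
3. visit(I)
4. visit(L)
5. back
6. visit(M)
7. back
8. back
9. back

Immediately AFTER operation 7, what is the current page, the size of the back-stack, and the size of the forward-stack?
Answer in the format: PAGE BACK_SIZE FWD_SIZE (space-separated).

After 1 (visit(O)): cur=O back=1 fwd=0
After 2 (visit(J)): cur=J back=2 fwd=0
After 3 (visit(I)): cur=I back=3 fwd=0
After 4 (visit(L)): cur=L back=4 fwd=0
After 5 (back): cur=I back=3 fwd=1
After 6 (visit(M)): cur=M back=4 fwd=0
After 7 (back): cur=I back=3 fwd=1

I 3 1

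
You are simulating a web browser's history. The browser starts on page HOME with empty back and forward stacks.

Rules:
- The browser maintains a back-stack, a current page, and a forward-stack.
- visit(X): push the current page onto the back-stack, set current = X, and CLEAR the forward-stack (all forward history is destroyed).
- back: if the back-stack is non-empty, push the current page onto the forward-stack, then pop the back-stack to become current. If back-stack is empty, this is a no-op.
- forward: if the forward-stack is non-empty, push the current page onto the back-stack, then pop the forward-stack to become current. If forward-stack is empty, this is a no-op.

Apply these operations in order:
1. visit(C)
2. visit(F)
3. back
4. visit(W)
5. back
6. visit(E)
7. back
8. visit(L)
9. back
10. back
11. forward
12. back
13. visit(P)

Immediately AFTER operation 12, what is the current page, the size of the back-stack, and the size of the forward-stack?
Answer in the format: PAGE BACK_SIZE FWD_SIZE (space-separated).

After 1 (visit(C)): cur=C back=1 fwd=0
After 2 (visit(F)): cur=F back=2 fwd=0
After 3 (back): cur=C back=1 fwd=1
After 4 (visit(W)): cur=W back=2 fwd=0
After 5 (back): cur=C back=1 fwd=1
After 6 (visit(E)): cur=E back=2 fwd=0
After 7 (back): cur=C back=1 fwd=1
After 8 (visit(L)): cur=L back=2 fwd=0
After 9 (back): cur=C back=1 fwd=1
After 10 (back): cur=HOME back=0 fwd=2
After 11 (forward): cur=C back=1 fwd=1
After 12 (back): cur=HOME back=0 fwd=2

HOME 0 2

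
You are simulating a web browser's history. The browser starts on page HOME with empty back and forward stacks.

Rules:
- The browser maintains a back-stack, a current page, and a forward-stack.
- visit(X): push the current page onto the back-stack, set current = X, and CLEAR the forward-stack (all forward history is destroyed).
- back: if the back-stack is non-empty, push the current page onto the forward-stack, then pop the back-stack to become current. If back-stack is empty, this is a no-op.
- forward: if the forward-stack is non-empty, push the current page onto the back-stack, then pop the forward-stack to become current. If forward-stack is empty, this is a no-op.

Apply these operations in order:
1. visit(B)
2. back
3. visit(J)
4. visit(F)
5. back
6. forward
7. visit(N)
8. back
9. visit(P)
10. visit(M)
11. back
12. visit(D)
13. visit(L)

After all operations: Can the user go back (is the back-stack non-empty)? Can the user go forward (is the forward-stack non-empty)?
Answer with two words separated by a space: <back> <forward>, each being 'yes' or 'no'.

Answer: yes no

Derivation:
After 1 (visit(B)): cur=B back=1 fwd=0
After 2 (back): cur=HOME back=0 fwd=1
After 3 (visit(J)): cur=J back=1 fwd=0
After 4 (visit(F)): cur=F back=2 fwd=0
After 5 (back): cur=J back=1 fwd=1
After 6 (forward): cur=F back=2 fwd=0
After 7 (visit(N)): cur=N back=3 fwd=0
After 8 (back): cur=F back=2 fwd=1
After 9 (visit(P)): cur=P back=3 fwd=0
After 10 (visit(M)): cur=M back=4 fwd=0
After 11 (back): cur=P back=3 fwd=1
After 12 (visit(D)): cur=D back=4 fwd=0
After 13 (visit(L)): cur=L back=5 fwd=0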